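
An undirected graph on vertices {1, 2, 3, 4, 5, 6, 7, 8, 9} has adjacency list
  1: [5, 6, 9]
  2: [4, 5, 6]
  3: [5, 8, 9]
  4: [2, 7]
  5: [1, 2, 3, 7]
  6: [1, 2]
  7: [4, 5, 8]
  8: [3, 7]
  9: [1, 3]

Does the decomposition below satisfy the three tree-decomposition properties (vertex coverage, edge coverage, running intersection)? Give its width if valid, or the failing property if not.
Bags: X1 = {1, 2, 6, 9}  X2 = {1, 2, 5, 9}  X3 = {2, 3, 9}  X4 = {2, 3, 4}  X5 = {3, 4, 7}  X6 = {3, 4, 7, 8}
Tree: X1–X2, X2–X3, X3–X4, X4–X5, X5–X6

A tree decomposition must satisfy three properties: every vertex lies in some bag; for every edge, both endpoints lie together in some bag; and for every vertex, the bags containing it form a connected subtree. Here edge (5,3) lies in no bag, so the decomposition is invalid.

No — edge (5,3) lies in no bag.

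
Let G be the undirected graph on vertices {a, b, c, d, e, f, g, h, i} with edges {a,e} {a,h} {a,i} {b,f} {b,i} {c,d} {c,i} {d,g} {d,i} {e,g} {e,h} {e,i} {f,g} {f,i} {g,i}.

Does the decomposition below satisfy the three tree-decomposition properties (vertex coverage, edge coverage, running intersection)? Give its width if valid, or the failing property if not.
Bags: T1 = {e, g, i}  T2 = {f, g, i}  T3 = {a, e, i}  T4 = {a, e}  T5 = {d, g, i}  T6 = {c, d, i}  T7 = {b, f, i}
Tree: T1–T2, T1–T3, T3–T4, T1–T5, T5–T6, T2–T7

No — vertex h appears in no bag.

A tree decomposition must satisfy three properties: every vertex lies in some bag; for every edge, both endpoints lie together in some bag; and for every vertex, the bags containing it form a connected subtree. Here vertex h appears in no bag, so the decomposition is invalid.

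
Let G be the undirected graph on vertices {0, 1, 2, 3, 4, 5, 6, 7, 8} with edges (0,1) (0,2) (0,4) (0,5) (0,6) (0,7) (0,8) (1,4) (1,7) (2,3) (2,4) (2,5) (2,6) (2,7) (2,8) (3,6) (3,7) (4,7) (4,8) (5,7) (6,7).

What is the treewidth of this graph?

3

A width-3 tree decomposition is:
Bags: B1 = {0, 2, 5, 7}  B2 = {0, 2, 4, 7}  B3 = {0, 2, 4, 8}  B4 = {0, 1, 4, 7}  B5 = {0, 2, 6, 7}  B6 = {2, 3, 6, 7}
Tree: B1–B2, B2–B3, B2–B4, B1–B5, B5–B6
Every bag has size at most 4, so the width is 4 − 1 = 3 and tw(G) ≤ 3. On the other hand G contains the 4-clique {0, 1, 4, 7}. A clique must lie in a single bag of any decomposition, so no decomposition can have width below 3. Combining the bounds, tw(G) = 3.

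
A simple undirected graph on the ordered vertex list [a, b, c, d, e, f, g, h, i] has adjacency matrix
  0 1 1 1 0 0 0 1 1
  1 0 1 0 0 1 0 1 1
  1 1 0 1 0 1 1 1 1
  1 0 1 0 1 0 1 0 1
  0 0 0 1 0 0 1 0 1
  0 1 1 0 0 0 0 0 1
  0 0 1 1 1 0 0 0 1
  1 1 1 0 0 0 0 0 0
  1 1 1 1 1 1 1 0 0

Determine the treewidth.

3

A width-3 tree decomposition is:
Bags: B1 = {c, d, g, i}  B2 = {a, c, d, i}  B3 = {a, b, c, i}  B4 = {a, b, c, h}  B5 = {b, c, f, i}  B6 = {d, e, g, i}
Tree: B1–B2, B2–B3, B3–B4, B3–B5, B1–B6
Each bag holds 4 vertices, so the decomposition has width 3, which upper-bounds the treewidth. On the other hand G contains the 4-clique {a, b, c, h}. A clique must lie in a single bag of any decomposition, so no decomposition can have width below 3. Hence tw(G) = 3 exactly.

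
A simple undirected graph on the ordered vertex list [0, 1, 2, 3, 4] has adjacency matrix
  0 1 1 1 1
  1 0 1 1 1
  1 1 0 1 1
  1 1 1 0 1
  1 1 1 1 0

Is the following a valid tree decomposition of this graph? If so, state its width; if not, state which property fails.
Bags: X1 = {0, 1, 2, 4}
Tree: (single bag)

A tree decomposition must satisfy three properties: every vertex lies in some bag; for every edge, both endpoints lie together in some bag; and for every vertex, the bags containing it form a connected subtree. Here vertex 3 appears in no bag, so the decomposition is invalid.

No — vertex 3 appears in no bag.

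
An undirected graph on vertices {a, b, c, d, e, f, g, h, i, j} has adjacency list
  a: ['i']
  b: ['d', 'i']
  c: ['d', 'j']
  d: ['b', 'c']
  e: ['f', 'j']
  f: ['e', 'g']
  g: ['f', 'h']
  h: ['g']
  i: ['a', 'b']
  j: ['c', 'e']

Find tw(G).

1

A width-1 tree decomposition is:
Bags: B1 = {g, h}  B2 = {f, g}  B3 = {e, f}  B4 = {e, j}  B5 = {c, j}  B6 = {c, d}  B7 = {b, d}  B8 = {b, i}  B9 = {a, i}
Tree: B1–B2, B2–B3, B3–B4, B4–B5, B5–B6, B6–B7, B7–B8, B8–B9
Each bag holds 2 vertices, so the decomposition has width 1, which upper-bounds the treewidth. Any graph with an edge has treewidth ≥ 1, and G has the edge h–g. Hence tw(G) = 1 exactly.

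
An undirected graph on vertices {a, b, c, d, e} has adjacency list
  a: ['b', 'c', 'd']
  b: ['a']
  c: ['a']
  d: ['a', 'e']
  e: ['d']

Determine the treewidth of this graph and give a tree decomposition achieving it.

The largest bag has 2 vertices, giving width 1; this decomposition certifies tw(G) ≤ 1. Any graph with an edge has treewidth ≥ 1, and G has the edge a–d. Combining the bounds, tw(G) = 1.

Treewidth 1.
One optimal decomposition is:
Bags: B1 = {a, d}  B2 = {d, e}  B3 = {a, b}  B4 = {a, c}
Tree: B1–B2, B1–B3, B3–B4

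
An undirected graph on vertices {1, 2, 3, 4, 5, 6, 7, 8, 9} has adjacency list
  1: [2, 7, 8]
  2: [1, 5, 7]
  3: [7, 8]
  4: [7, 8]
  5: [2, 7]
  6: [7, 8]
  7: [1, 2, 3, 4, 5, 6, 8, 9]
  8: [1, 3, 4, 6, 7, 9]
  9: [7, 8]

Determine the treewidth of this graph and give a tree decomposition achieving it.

The largest bag has 3 vertices, giving width 2; this decomposition certifies tw(G) ≤ 2. On the other hand G contains the 3-clique {1, 7, 8}. A clique must lie in a single bag of any decomposition, so no decomposition can have width below 2. Combining the bounds, tw(G) = 2.

Treewidth 2.
One optimal decomposition is:
Bags: B1 = {7, 8, 9}  B2 = {1, 7, 8}  B3 = {1, 2, 7}  B4 = {6, 7, 8}  B5 = {2, 5, 7}  B6 = {4, 7, 8}  B7 = {3, 7, 8}
Tree: B1–B2, B2–B3, B1–B4, B3–B5, B4–B6, B6–B7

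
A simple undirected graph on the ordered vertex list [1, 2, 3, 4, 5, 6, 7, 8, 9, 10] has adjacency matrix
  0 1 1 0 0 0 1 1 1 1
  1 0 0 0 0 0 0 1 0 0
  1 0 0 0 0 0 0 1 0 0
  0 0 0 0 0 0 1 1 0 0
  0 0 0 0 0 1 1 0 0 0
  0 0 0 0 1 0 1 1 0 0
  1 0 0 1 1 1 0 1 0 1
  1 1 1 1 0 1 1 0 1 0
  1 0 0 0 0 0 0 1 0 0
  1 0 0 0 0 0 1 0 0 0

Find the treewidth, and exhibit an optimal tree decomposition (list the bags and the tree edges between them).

Treewidth 2.
One such decomposition:
Bags: B1 = {6, 7, 8}  B2 = {1, 7, 8}  B3 = {1, 2, 8}  B4 = {1, 8, 9}  B5 = {1, 7, 10}  B6 = {4, 7, 8}  B7 = {1, 3, 8}  B8 = {5, 6, 7}
Tree: B1–B2, B2–B3, B2–B4, B2–B5, B2–B6, B2–B7, B1–B8

Every bag has size at most 3, so the width is 3 − 1 = 2 and tw(G) ≤ 2. On the other hand G contains the 3-clique {1, 8, 9}. A clique must lie in a single bag of any decomposition, so no decomposition can have width below 2. Combining the bounds, tw(G) = 2.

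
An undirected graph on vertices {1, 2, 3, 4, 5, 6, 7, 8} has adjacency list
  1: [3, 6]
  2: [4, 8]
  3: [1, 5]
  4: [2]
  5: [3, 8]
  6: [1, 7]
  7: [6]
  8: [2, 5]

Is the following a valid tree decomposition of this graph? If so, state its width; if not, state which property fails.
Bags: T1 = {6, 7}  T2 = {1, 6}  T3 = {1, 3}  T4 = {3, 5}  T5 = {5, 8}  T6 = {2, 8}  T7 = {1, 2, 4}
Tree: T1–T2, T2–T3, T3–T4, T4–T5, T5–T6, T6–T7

No — bags containing vertex 1 are not connected in the tree.

A tree decomposition must satisfy three properties: every vertex lies in some bag; for every edge, both endpoints lie together in some bag; and for every vertex, the bags containing it form a connected subtree. Here bags containing vertex 1 are not connected in the tree, so the decomposition is invalid.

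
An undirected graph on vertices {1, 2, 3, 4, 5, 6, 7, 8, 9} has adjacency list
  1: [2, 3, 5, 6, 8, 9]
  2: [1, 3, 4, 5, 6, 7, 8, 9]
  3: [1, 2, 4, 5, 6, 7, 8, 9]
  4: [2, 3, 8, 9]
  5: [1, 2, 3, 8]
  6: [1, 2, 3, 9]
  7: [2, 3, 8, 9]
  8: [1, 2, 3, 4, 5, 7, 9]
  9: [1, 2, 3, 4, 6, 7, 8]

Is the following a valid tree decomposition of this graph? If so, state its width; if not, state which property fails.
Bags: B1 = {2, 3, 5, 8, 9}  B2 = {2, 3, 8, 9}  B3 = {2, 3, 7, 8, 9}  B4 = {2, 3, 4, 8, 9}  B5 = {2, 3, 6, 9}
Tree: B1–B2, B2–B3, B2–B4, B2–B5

No — vertex 1 appears in no bag.

A tree decomposition must satisfy three properties: every vertex lies in some bag; for every edge, both endpoints lie together in some bag; and for every vertex, the bags containing it form a connected subtree. Here vertex 1 appears in no bag, so the decomposition is invalid.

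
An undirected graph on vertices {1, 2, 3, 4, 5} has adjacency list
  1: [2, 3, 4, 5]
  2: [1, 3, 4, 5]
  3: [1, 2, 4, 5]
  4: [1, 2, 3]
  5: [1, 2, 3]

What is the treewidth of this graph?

A width-3 tree decomposition is:
Bags: B1 = {1, 2, 3, 4}  B2 = {1, 2, 3, 5}
Tree: B1–B2
Every bag has size at most 4, so the width is 4 − 1 = 3 and tw(G) ≤ 3. On the other hand G contains the 4-clique {1, 2, 3, 4}. A clique must lie in a single bag of any decomposition, so no decomposition can have width below 3. Combining the bounds, tw(G) = 3.

3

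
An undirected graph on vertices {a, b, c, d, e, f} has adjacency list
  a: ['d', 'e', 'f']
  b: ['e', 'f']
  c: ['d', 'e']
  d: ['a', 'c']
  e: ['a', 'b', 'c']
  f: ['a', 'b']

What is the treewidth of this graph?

A width-2 tree decomposition is:
Bags: B1 = {c, d, e}  B2 = {a, d, e}  B3 = {a, b, e}  B4 = {a, b, f}
Tree: B1–B2, B2–B3, B3–B4
The largest bag has 3 vertices, giving width 2; this decomposition certifies tw(G) ≤ 2. Since c–d–a–e–c is a cycle in G, G is not acyclic. Forests are exactly the graphs of treewidth ≤ 1, so tw(G) ≥ 2. Combining the bounds, tw(G) = 2.

2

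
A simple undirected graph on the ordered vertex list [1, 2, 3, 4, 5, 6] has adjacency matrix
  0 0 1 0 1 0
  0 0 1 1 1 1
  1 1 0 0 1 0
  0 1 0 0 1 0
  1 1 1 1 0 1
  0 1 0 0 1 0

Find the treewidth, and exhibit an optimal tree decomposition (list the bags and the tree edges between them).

Treewidth 2.
Bags: B1 = {2, 3, 5}  B2 = {1, 3, 5}  B3 = {2, 5, 6}  B4 = {2, 4, 5}
Tree: B1–B2, B1–B3, B1–B4

Each bag holds 3 vertices, so the decomposition has width 2, which upper-bounds the treewidth. For the lower bound, the 3 vertices {1, 3, 5} are pairwise adjacent, and any tree decomposition puts a clique entirely inside one bag — forcing width ≥ 2. The upper and lower bounds meet at 2, so that is the treewidth.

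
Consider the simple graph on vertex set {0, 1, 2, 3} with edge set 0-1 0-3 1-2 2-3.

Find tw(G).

2

A width-2 tree decomposition is:
Bags: B1 = {1, 2, 3}  B2 = {0, 1, 3}
Tree: B1–B2
The largest bag has 3 vertices, giving width 2; this decomposition certifies tw(G) ≤ 2. For the lower bound, G contains the cycle 3–2–1–0–3, so G is not a forest; only forests have treewidth ≤ 1, hence tw(G) ≥ 2. Combining the bounds, tw(G) = 2.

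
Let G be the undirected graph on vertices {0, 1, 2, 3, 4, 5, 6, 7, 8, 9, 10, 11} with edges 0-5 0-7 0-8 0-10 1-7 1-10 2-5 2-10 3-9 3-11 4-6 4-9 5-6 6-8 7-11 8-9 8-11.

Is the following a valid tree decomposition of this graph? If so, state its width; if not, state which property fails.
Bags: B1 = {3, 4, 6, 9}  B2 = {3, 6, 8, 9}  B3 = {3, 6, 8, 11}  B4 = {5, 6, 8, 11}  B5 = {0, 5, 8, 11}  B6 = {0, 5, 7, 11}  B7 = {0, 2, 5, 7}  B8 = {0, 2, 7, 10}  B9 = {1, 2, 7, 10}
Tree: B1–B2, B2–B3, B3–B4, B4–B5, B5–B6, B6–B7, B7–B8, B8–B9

Yes; width 3.

Checking the three conditions: (i) the bags cover all of {0, 1, 2, 3, 4, 5, 6, 7, 8, 9, 10, 11}; (ii) for each edge, some bag contains both endpoints; (iii) the bags containing any fixed vertex form a subtree. All hold, so the decomposition is valid with width 4 − 1 = 3.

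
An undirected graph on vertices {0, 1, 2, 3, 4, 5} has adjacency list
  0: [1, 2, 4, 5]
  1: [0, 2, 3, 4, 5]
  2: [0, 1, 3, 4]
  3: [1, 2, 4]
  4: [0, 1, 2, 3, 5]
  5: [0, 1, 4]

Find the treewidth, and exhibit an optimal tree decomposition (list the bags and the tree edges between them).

Treewidth 3.
One optimal decomposition is:
Bags: B1 = {0, 1, 2, 4}  B2 = {0, 1, 4, 5}  B3 = {1, 2, 3, 4}
Tree: B1–B2, B1–B3

The largest bag has 4 vertices, giving width 3; this decomposition certifies tw(G) ≤ 3. On the other hand G contains the 4-clique {0, 1, 2, 4}. A clique must lie in a single bag of any decomposition, so no decomposition can have width below 3. Therefore the treewidth is 3.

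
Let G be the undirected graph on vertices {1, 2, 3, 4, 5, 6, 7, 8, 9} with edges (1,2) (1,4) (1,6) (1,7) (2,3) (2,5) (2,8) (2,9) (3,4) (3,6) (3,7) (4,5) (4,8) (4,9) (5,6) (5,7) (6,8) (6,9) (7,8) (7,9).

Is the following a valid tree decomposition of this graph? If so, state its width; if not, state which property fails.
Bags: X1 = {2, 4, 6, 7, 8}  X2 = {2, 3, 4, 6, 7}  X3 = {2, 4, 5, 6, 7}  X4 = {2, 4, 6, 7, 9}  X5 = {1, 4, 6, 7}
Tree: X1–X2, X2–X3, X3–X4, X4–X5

A tree decomposition must satisfy three properties: every vertex lies in some bag; for every edge, both endpoints lie together in some bag; and for every vertex, the bags containing it form a connected subtree. Here edge (2,1) lies in no bag, so the decomposition is invalid.

No — edge (2,1) lies in no bag.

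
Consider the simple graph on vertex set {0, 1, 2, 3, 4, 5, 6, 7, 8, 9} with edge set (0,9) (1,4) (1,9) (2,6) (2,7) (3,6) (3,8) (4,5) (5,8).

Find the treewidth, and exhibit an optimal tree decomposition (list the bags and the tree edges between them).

Treewidth 1.
One such decomposition:
Bags: B1 = {2, 7}  B2 = {2, 6}  B3 = {3, 6}  B4 = {3, 8}  B5 = {5, 8}  B6 = {4, 5}  B7 = {1, 4}  B8 = {1, 9}  B9 = {0, 9}
Tree: B1–B2, B2–B3, B3–B4, B4–B5, B5–B6, B6–B7, B7–B8, B8–B9

The largest bag has 2 vertices, giving width 1; this decomposition certifies tw(G) ≤ 1. G has an edge, so its treewidth is at least 1. Therefore the treewidth is 1.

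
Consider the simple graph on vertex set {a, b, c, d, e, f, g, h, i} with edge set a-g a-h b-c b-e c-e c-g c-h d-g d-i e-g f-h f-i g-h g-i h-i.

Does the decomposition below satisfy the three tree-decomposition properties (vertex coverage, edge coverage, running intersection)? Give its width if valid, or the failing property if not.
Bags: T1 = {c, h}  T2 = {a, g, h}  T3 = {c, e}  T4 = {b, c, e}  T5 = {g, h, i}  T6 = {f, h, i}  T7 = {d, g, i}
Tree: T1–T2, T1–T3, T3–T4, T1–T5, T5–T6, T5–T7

No — edge (g,c) lies in no bag.

A tree decomposition must satisfy three properties: every vertex lies in some bag; for every edge, both endpoints lie together in some bag; and for every vertex, the bags containing it form a connected subtree. Here edge (g,c) lies in no bag, so the decomposition is invalid.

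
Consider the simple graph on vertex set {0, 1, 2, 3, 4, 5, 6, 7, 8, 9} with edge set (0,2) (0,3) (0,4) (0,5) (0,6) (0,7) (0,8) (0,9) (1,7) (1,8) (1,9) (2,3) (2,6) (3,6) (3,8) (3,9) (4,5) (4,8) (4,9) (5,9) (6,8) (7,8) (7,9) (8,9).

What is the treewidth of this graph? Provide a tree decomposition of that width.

Treewidth 3.
Bags: B1 = {0, 4, 8, 9}  B2 = {0, 7, 8, 9}  B3 = {1, 7, 8, 9}  B4 = {0, 3, 8, 9}  B5 = {0, 3, 6, 8}  B6 = {0, 2, 3, 6}  B7 = {0, 4, 5, 9}
Tree: B1–B2, B2–B3, B1–B4, B4–B5, B5–B6, B1–B7

The largest bag has 4 vertices, giving width 3; this decomposition certifies tw(G) ≤ 3. On the other hand G contains the 4-clique {0, 3, 8, 9}. A clique must lie in a single bag of any decomposition, so no decomposition can have width below 3. Hence tw(G) = 3 exactly.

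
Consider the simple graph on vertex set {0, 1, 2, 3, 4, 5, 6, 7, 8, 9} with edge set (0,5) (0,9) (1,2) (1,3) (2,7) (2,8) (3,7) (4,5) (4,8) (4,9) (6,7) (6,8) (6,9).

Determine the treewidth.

2

A width-2 tree decomposition is:
Bags: B1 = {1, 3, 7}  B2 = {1, 2, 7}  B3 = {2, 6, 7}  B4 = {2, 6, 8}  B5 = {6, 8, 9}  B6 = {4, 8, 9}  B7 = {0, 4, 9}  B8 = {0, 4, 5}
Tree: B1–B2, B2–B3, B3–B4, B4–B5, B5–B6, B6–B7, B7–B8
The largest bag has 3 vertices, giving width 2; this decomposition certifies tw(G) ≤ 2. For the lower bound, G contains the cycle 3–1–2–7–3, so G is not a forest; only forests have treewidth ≤ 1, hence tw(G) ≥ 2. Hence tw(G) = 2 exactly.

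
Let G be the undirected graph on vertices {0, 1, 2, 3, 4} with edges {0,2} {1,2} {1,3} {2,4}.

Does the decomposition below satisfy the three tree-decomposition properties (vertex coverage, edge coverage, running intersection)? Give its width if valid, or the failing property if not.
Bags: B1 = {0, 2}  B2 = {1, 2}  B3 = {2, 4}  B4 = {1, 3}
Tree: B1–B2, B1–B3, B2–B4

Yes; width 1.

Checking the three conditions: (i) the bags cover all of {0, 1, 2, 3, 4}; (ii) for each edge, some bag contains both endpoints; (iii) the bags containing any fixed vertex form a subtree. All hold, so the decomposition is valid with width 2 − 1 = 1.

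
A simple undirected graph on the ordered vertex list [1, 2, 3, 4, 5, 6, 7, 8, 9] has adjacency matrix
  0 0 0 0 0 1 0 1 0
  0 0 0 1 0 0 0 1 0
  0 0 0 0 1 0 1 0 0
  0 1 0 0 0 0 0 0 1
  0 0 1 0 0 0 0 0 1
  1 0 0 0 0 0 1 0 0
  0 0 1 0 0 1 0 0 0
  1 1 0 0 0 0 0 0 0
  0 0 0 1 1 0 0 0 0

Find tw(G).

A width-2 tree decomposition is:
Bags: B1 = {2, 4, 9}  B2 = {2, 8, 9}  B3 = {1, 8, 9}  B4 = {1, 6, 9}  B5 = {6, 7, 9}  B6 = {3, 7, 9}  B7 = {3, 5, 9}
Tree: B1–B2, B2–B3, B3–B4, B4–B5, B5–B6, B6–B7
Every bag has size at most 3, so the width is 3 − 1 = 2 and tw(G) ≤ 2. Since 9–4–2–8–1–6–7–3–5–9 is a cycle in G, G is not acyclic. Forests are exactly the graphs of treewidth ≤ 1, so tw(G) ≥ 2. Hence tw(G) = 2 exactly.

2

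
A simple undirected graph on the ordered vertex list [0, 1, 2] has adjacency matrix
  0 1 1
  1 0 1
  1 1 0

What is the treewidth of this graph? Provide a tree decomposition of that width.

Treewidth 2.
Bags: B1 = {0, 1, 2}
Tree: (single bag)

With just one bag of size 3, the width is 3 − 1 = 2, so tw(G) ≤ 2. For the lower bound, the 3 vertices {0, 1, 2} are pairwise adjacent, and any tree decomposition puts a clique entirely inside one bag — forcing width ≥ 2. Therefore the treewidth is 2.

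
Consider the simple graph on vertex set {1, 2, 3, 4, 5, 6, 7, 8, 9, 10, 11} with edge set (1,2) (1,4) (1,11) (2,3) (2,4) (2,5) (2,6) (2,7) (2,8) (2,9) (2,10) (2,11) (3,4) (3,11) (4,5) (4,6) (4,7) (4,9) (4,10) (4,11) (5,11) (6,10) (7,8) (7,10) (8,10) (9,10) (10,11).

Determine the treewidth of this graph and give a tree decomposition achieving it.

Each bag holds 4 vertices, so the decomposition has width 3, which upper-bounds the treewidth. For the lower bound, the 4 vertices {2, 7, 8, 10} are pairwise adjacent, and any tree decomposition puts a clique entirely inside one bag — forcing width ≥ 3. Combining the bounds, tw(G) = 3.

Treewidth 3.
Bags: B1 = {2, 4, 6, 10}  B2 = {2, 4, 7, 10}  B3 = {2, 4, 10, 11}  B4 = {2, 3, 4, 11}  B5 = {2, 7, 8, 10}  B6 = {2, 4, 9, 10}  B7 = {1, 2, 4, 11}  B8 = {2, 4, 5, 11}
Tree: B1–B2, B1–B3, B3–B4, B2–B5, B3–B6, B4–B7, B7–B8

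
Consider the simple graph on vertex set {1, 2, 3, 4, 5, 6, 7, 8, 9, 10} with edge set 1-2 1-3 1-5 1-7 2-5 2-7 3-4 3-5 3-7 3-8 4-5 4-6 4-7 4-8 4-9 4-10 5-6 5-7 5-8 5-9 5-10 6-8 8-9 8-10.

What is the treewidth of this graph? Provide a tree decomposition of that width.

Every bag has size at most 4, so the width is 4 − 1 = 3 and tw(G) ≤ 3. On the other hand G contains the 4-clique {1, 2, 5, 7}. A clique must lie in a single bag of any decomposition, so no decomposition can have width below 3. Hence tw(G) = 3 exactly.

Treewidth 3.
Bags: B1 = {1, 3, 5, 7}  B2 = {3, 4, 5, 7}  B3 = {3, 4, 5, 8}  B4 = {4, 5, 8, 10}  B5 = {1, 2, 5, 7}  B6 = {4, 5, 6, 8}  B7 = {4, 5, 8, 9}
Tree: B1–B2, B2–B3, B3–B4, B1–B5, B3–B6, B6–B7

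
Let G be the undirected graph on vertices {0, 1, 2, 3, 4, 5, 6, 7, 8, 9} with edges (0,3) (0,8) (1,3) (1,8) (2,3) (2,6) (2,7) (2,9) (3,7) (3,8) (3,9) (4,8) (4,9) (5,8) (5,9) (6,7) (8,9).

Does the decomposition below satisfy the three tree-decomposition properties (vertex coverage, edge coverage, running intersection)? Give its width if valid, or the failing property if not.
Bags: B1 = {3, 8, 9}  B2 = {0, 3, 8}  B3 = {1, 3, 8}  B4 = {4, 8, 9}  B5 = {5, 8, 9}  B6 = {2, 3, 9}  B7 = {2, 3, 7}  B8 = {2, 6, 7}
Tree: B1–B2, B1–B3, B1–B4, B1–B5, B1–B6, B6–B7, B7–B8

Yes; width 2.

Checking the three conditions: (i) the bags cover all of {0, 1, 2, 3, 4, 5, 6, 7, 8, 9}; (ii) for each edge, some bag contains both endpoints; (iii) the bags containing any fixed vertex form a subtree. All hold, so the decomposition is valid with width 3 − 1 = 2.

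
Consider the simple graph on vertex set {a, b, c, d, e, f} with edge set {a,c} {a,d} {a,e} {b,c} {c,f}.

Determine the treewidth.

1

A width-1 tree decomposition is:
Bags: B1 = {b, c}  B2 = {a, c}  B3 = {c, f}  B4 = {a, d}  B5 = {a, e}
Tree: B1–B2, B2–B3, B2–B4, B4–B5
Each bag holds 2 vertices, so the decomposition has width 1, which upper-bounds the treewidth. G has an edge, so its treewidth is at least 1. The upper and lower bounds meet at 1, so that is the treewidth.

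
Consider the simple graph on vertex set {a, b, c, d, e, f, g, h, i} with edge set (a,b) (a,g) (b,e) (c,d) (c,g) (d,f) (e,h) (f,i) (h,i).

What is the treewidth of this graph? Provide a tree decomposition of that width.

Every bag has size at most 3, so the width is 3 − 1 = 2 and tw(G) ≤ 2. For the lower bound, G contains the cycle h–i–f–d–c–g–a–b–e–h, so G is not a forest; only forests have treewidth ≤ 1, hence tw(G) ≥ 2. Therefore the treewidth is 2.

Treewidth 2.
One optimal decomposition is:
Bags: B1 = {f, h, i}  B2 = {d, f, h}  B3 = {c, d, h}  B4 = {c, g, h}  B5 = {a, g, h}  B6 = {a, b, h}  B7 = {b, e, h}
Tree: B1–B2, B2–B3, B3–B4, B4–B5, B5–B6, B6–B7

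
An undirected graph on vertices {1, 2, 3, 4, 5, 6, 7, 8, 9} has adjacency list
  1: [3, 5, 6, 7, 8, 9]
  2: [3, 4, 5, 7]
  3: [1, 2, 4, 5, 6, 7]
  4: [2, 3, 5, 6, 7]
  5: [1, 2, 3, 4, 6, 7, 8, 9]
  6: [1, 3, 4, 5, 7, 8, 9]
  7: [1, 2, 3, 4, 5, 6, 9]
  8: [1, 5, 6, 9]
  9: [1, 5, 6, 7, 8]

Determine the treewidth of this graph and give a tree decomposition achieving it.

Treewidth 4.
One such decomposition:
Bags: B1 = {1, 3, 5, 6, 7}  B2 = {1, 5, 6, 7, 9}  B3 = {1, 5, 6, 8, 9}  B4 = {3, 4, 5, 6, 7}  B5 = {2, 3, 4, 5, 7}
Tree: B1–B2, B2–B3, B1–B4, B4–B5

The largest bag has 5 vertices, giving width 4; this decomposition certifies tw(G) ≤ 4. For the lower bound, the 5 vertices {2, 3, 4, 5, 7} are pairwise adjacent, and any tree decomposition puts a clique entirely inside one bag — forcing width ≥ 4. The upper and lower bounds meet at 4, so that is the treewidth.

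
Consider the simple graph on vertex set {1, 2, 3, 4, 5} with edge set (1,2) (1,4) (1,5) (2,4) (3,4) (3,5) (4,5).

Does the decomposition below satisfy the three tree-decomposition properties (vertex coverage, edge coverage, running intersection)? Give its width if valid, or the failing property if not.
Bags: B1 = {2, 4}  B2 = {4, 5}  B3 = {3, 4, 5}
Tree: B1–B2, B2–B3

No — vertex 1 appears in no bag.

A tree decomposition must satisfy three properties: every vertex lies in some bag; for every edge, both endpoints lie together in some bag; and for every vertex, the bags containing it form a connected subtree. Here vertex 1 appears in no bag, so the decomposition is invalid.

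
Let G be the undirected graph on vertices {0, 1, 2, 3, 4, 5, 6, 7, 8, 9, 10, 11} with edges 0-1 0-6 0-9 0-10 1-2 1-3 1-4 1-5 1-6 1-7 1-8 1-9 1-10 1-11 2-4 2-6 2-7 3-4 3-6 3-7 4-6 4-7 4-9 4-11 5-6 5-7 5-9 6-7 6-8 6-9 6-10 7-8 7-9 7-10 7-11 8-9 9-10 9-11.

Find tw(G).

4

A width-4 tree decomposition is:
Bags: B1 = {1, 3, 4, 6, 7}  B2 = {1, 4, 6, 7, 9}  B3 = {1, 6, 7, 9, 10}  B4 = {1, 5, 6, 7, 9}  B5 = {1, 2, 4, 6, 7}  B6 = {0, 1, 6, 9, 10}  B7 = {1, 4, 7, 9, 11}  B8 = {1, 6, 7, 8, 9}
Tree: B1–B2, B2–B3, B2–B4, B2–B5, B3–B6, B2–B7, B3–B8
Each bag holds 5 vertices, so the decomposition has width 4, which upper-bounds the treewidth. For the lower bound, the 5 vertices {1, 4, 7, 9, 11} are pairwise adjacent, and any tree decomposition puts a clique entirely inside one bag — forcing width ≥ 4. Hence tw(G) = 4 exactly.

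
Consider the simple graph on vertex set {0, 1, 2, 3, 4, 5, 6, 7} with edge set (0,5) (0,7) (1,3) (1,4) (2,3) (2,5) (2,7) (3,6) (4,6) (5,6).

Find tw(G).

2

A width-2 tree decomposition is:
Bags: B1 = {0, 5, 7}  B2 = {2, 5, 7}  B3 = {2, 5, 6}  B4 = {2, 3, 6}  B5 = {3, 4, 6}  B6 = {1, 3, 4}
Tree: B1–B2, B2–B3, B3–B4, B4–B5, B5–B6
The largest bag has 3 vertices, giving width 2; this decomposition certifies tw(G) ≤ 2. Since 0–7–2–5–0 is a cycle in G, G is not acyclic. Forests are exactly the graphs of treewidth ≤ 1, so tw(G) ≥ 2. Combining the bounds, tw(G) = 2.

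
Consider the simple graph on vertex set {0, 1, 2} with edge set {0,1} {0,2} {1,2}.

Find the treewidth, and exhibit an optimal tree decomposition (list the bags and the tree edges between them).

Treewidth 2.
One optimal decomposition is:
Bags: B1 = {0, 1, 2}
Tree: (single bag)

With just one bag of size 3, the width is 3 − 1 = 2, so tw(G) ≤ 2. For the lower bound, the 3 vertices {0, 1, 2} are pairwise adjacent, and any tree decomposition puts a clique entirely inside one bag — forcing width ≥ 2. Therefore the treewidth is 2.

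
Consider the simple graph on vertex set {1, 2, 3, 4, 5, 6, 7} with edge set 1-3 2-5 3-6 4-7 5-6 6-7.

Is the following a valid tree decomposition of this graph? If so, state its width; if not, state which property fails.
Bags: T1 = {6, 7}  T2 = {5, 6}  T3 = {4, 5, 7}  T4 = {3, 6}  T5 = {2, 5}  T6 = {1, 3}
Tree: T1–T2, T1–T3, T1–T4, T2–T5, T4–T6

A tree decomposition must satisfy three properties: every vertex lies in some bag; for every edge, both endpoints lie together in some bag; and for every vertex, the bags containing it form a connected subtree. Here bags containing vertex 5 are not connected in the tree, so the decomposition is invalid.

No — bags containing vertex 5 are not connected in the tree.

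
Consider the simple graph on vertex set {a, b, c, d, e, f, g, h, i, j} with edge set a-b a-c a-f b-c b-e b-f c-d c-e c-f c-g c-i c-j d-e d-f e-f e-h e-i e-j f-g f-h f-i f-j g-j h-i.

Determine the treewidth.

3

A width-3 tree decomposition is:
Bags: B1 = {c, d, e, f}  B2 = {c, e, f, j}  B3 = {b, c, e, f}  B4 = {c, e, f, i}  B5 = {e, f, h, i}  B6 = {c, f, g, j}  B7 = {a, b, c, f}
Tree: B1–B2, B2–B3, B3–B4, B4–B5, B2–B6, B3–B7
The largest bag has 4 vertices, giving width 3; this decomposition certifies tw(G) ≤ 3. For the lower bound, the 4 vertices {e, f, h, i} are pairwise adjacent, and any tree decomposition puts a clique entirely inside one bag — forcing width ≥ 3. Hence tw(G) = 3 exactly.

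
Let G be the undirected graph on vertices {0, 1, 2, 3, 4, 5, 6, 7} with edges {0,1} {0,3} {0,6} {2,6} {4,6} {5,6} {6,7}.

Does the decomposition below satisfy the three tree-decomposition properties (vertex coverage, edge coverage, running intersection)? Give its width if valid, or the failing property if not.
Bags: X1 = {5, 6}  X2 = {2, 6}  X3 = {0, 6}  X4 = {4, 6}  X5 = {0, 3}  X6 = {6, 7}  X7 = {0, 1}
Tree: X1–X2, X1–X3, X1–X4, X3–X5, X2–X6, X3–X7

Yes; width 1.

Vertex coverage: the bags together contain {0, 1, 2, 3, 4, 5, 6, 7}, the full vertex set. Edge coverage: each edge of G has both endpoints in at least one bag. Running intersection: for every vertex, the bags containing it form a connected subtree. All three properties hold, so this is a valid tree decomposition of width max|bag| − 1 = 1, and hence tw(G) ≤ 1.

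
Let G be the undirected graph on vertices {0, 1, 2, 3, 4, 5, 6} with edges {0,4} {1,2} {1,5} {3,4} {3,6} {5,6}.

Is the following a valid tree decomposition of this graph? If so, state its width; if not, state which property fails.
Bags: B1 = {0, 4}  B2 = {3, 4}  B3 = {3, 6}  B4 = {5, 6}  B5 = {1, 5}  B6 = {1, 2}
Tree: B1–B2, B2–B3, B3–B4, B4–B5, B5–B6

Yes; width 1.

Checking the three conditions: (i) the bags cover all of {0, 1, 2, 3, 4, 5, 6}; (ii) for each edge, some bag contains both endpoints; (iii) the bags containing any fixed vertex form a subtree. All hold, so the decomposition is valid with width 2 − 1 = 1.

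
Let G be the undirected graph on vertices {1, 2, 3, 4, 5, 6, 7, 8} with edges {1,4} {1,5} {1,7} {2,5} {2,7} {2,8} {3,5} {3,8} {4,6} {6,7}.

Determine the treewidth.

2

A width-2 tree decomposition is:
Bags: B1 = {1, 4, 6}  B2 = {1, 6, 7}  B3 = {1, 5, 7}  B4 = {2, 5, 7}  B5 = {2, 3, 5}  B6 = {2, 3, 8}
Tree: B1–B2, B2–B3, B3–B4, B4–B5, B5–B6
Each bag holds 3 vertices, so the decomposition has width 2, which upper-bounds the treewidth. For the lower bound, G contains the cycle 4–6–7–1–4, so G is not a forest; only forests have treewidth ≤ 1, hence tw(G) ≥ 2. The upper and lower bounds meet at 2, so that is the treewidth.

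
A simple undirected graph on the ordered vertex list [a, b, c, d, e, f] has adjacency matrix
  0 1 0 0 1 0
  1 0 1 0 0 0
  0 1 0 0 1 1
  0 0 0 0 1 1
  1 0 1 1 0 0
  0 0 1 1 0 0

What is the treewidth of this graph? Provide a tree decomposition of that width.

Treewidth 2.
Bags: B1 = {c, d, f}  B2 = {c, d, e}  B3 = {b, c, e}  B4 = {a, b, e}
Tree: B1–B2, B2–B3, B3–B4

Each bag holds 3 vertices, so the decomposition has width 2, which upper-bounds the treewidth. The edges f–d–e–c–f form a cycle, so G is not a tree and its treewidth is at least 2. Therefore the treewidth is 2.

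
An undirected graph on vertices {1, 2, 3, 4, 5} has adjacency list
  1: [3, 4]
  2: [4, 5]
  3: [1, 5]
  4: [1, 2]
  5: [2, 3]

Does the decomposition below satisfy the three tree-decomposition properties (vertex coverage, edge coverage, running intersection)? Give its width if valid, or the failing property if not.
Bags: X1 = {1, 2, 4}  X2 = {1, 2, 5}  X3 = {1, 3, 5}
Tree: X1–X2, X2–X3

Vertex coverage: the bags together contain {1, 2, 3, 4, 5}, the full vertex set. Edge coverage: each edge of G has both endpoints in at least one bag. Running intersection: for every vertex, the bags containing it form a connected subtree. All three properties hold, so this is a valid tree decomposition of width max|bag| − 1 = 2, and hence tw(G) ≤ 2.

Yes; width 2.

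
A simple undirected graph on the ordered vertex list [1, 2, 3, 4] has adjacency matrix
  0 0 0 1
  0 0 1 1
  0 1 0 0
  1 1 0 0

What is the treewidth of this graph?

A width-1 tree decomposition is:
Bags: B1 = {2, 4}  B2 = {1, 4}  B3 = {2, 3}
Tree: B1–B2, B1–B3
Every bag has size at most 2, so the width is 2 − 1 = 1 and tw(G) ≤ 1. Any graph with an edge has treewidth ≥ 1, and G has the edge 2–4. The upper and lower bounds meet at 1, so that is the treewidth.

1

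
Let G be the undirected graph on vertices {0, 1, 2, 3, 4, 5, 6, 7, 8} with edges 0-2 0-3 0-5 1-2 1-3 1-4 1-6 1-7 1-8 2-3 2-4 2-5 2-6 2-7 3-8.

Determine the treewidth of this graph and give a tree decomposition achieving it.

The largest bag has 3 vertices, giving width 2; this decomposition certifies tw(G) ≤ 2. For the lower bound, the 3 vertices {1, 3, 8} are pairwise adjacent, and any tree decomposition puts a clique entirely inside one bag — forcing width ≥ 2. Combining the bounds, tw(G) = 2.

Treewidth 2.
Bags: B1 = {1, 2, 3}  B2 = {0, 2, 3}  B3 = {1, 3, 8}  B4 = {0, 2, 5}  B5 = {1, 2, 6}  B6 = {1, 2, 7}  B7 = {1, 2, 4}
Tree: B1–B2, B1–B3, B2–B4, B1–B5, B5–B6, B1–B7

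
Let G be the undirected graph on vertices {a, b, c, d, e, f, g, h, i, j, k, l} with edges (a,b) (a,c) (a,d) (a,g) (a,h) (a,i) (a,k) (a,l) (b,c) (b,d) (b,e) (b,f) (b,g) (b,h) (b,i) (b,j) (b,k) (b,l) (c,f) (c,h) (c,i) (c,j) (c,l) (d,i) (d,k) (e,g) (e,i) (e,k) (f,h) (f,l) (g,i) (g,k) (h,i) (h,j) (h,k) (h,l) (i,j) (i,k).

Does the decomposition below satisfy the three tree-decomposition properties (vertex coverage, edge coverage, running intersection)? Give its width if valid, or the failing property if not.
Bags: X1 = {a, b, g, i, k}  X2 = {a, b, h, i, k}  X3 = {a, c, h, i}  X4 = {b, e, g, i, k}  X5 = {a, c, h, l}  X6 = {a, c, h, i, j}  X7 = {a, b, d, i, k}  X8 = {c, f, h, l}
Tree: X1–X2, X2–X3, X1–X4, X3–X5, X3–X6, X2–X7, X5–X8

A tree decomposition must satisfy three properties: every vertex lies in some bag; for every edge, both endpoints lie together in some bag; and for every vertex, the bags containing it form a connected subtree. Here edge (b,c) lies in no bag, so the decomposition is invalid.

No — edge (b,c) lies in no bag.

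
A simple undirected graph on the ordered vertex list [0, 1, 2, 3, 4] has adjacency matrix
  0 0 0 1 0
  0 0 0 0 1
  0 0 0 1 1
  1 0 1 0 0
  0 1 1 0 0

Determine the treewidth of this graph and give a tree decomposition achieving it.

Each bag holds 2 vertices, so the decomposition has width 1, which upper-bounds the treewidth. G has an edge, so its treewidth is at least 1. Combining the bounds, tw(G) = 1.

Treewidth 1.
One such decomposition:
Bags: B1 = {1, 4}  B2 = {2, 4}  B3 = {2, 3}  B4 = {0, 3}
Tree: B1–B2, B2–B3, B3–B4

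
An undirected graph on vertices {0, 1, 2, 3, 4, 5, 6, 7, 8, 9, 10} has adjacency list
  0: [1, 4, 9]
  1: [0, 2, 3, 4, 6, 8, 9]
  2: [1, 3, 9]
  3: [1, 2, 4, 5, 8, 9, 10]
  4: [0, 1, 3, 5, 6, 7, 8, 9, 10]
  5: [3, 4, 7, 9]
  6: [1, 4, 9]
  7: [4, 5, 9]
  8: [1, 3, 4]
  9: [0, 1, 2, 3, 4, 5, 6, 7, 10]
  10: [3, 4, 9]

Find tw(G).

3

A width-3 tree decomposition is:
Bags: B1 = {3, 4, 5, 9}  B2 = {1, 3, 4, 9}  B3 = {0, 1, 4, 9}  B4 = {1, 2, 3, 9}  B5 = {1, 3, 4, 8}  B6 = {3, 4, 9, 10}  B7 = {4, 5, 7, 9}  B8 = {1, 4, 6, 9}
Tree: B1–B2, B2–B3, B2–B4, B2–B5, B2–B6, B1–B7, B3–B8
Every bag has size at most 4, so the width is 4 − 1 = 3 and tw(G) ≤ 3. For the lower bound, the 4 vertices {1, 2, 3, 9} are pairwise adjacent, and any tree decomposition puts a clique entirely inside one bag — forcing width ≥ 3. The upper and lower bounds meet at 3, so that is the treewidth.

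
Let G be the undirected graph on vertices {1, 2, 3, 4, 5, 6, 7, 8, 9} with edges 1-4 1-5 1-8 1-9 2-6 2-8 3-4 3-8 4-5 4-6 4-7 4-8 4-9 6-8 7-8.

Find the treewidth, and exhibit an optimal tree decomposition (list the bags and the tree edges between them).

Treewidth 2.
One such decomposition:
Bags: B1 = {4, 6, 8}  B2 = {1, 4, 8}  B3 = {1, 4, 9}  B4 = {3, 4, 8}  B5 = {2, 6, 8}  B6 = {1, 4, 5}  B7 = {4, 7, 8}
Tree: B1–B2, B2–B3, B2–B4, B1–B5, B3–B6, B1–B7

Every bag has size at most 3, so the width is 3 − 1 = 2 and tw(G) ≤ 2. On the other hand G contains the 3-clique {2, 6, 8}. A clique must lie in a single bag of any decomposition, so no decomposition can have width below 2. Therefore the treewidth is 2.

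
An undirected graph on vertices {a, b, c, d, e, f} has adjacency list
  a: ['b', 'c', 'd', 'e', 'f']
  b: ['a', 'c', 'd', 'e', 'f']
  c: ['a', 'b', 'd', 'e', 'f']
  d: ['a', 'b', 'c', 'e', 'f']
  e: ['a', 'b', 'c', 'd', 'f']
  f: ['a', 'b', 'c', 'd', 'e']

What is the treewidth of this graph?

A width-5 tree decomposition is:
Bags: B1 = {a, b, c, d, e, f}
Tree: (single bag)
With just one bag of size 6, the width is 6 − 1 = 5, so tw(G) ≤ 5. For the lower bound, the 6 vertices {a, b, c, d, e, f} are pairwise adjacent, and any tree decomposition puts a clique entirely inside one bag — forcing width ≥ 5. Combining the bounds, tw(G) = 5.

5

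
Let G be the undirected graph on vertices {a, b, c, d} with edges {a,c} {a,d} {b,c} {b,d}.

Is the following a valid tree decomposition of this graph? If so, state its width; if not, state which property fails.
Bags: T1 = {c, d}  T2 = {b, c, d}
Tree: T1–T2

A tree decomposition must satisfy three properties: every vertex lies in some bag; for every edge, both endpoints lie together in some bag; and for every vertex, the bags containing it form a connected subtree. Here vertex a appears in no bag, so the decomposition is invalid.

No — vertex a appears in no bag.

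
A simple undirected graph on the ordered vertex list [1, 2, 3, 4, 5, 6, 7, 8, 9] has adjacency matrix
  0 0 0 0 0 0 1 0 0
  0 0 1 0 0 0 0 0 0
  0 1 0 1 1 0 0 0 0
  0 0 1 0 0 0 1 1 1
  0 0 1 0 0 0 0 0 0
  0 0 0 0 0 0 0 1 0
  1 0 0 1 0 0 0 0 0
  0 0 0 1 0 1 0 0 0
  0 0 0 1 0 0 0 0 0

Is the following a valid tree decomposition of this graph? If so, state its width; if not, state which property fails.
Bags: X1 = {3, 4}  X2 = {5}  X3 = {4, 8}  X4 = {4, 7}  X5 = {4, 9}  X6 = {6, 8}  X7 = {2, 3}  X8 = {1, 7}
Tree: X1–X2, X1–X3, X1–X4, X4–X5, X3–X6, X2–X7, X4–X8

A tree decomposition must satisfy three properties: every vertex lies in some bag; for every edge, both endpoints lie together in some bag; and for every vertex, the bags containing it form a connected subtree. Here edge (3,5) lies in no bag, so the decomposition is invalid.

No — edge (3,5) lies in no bag.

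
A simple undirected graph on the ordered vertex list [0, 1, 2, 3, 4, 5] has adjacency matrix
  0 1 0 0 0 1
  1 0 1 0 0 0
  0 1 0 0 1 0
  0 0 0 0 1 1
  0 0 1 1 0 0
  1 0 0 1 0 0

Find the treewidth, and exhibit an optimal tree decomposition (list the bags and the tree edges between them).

Treewidth 2.
One optimal decomposition is:
Bags: B1 = {0, 1, 5}  B2 = {1, 2, 5}  B3 = {2, 4, 5}  B4 = {3, 4, 5}
Tree: B1–B2, B2–B3, B3–B4

Every bag has size at most 3, so the width is 3 − 1 = 2 and tw(G) ≤ 2. For the lower bound, G contains the cycle 5–0–1–2–4–3–5, so G is not a forest; only forests have treewidth ≤ 1, hence tw(G) ≥ 2. The upper and lower bounds meet at 2, so that is the treewidth.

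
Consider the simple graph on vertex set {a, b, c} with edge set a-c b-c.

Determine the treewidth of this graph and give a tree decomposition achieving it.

Treewidth 1.
One such decomposition:
Bags: B1 = {b, c}  B2 = {a, c}
Tree: B1–B2

Every bag has size at most 2, so the width is 2 − 1 = 1 and tw(G) ≤ 1. Since G has at least one edge (e.g. c–b), it is not an edgeless graph, so tw(G) ≥ 1. The upper and lower bounds meet at 1, so that is the treewidth.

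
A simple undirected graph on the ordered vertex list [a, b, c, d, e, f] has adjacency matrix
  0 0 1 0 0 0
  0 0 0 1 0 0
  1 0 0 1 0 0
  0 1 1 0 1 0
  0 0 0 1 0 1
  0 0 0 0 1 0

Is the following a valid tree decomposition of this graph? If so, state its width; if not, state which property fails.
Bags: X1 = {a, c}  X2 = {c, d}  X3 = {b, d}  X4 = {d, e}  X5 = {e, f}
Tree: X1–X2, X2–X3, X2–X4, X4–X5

Yes; width 1.

Vertex coverage: the bags together contain {a, b, c, d, e, f}, the full vertex set. Edge coverage: each edge of G has both endpoints in at least one bag. Running intersection: for every vertex, the bags containing it form a connected subtree. All three properties hold, so this is a valid tree decomposition of width max|bag| − 1 = 1, and hence tw(G) ≤ 1.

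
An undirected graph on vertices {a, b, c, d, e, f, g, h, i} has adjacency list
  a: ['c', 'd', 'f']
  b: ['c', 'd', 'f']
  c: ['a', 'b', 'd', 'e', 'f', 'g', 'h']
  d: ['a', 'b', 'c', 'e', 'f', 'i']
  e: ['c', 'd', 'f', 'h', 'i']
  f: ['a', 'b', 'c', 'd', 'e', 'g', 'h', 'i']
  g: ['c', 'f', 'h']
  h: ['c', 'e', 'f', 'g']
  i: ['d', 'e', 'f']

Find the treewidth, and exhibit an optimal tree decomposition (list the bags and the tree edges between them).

The largest bag has 4 vertices, giving width 3; this decomposition certifies tw(G) ≤ 3. On the other hand G contains the 4-clique {c, d, e, f}. A clique must lie in a single bag of any decomposition, so no decomposition can have width below 3. Combining the bounds, tw(G) = 3.

Treewidth 3.
One optimal decomposition is:
Bags: B1 = {c, d, e, f}  B2 = {b, c, d, f}  B3 = {c, e, f, h}  B4 = {a, c, d, f}  B5 = {c, f, g, h}  B6 = {d, e, f, i}
Tree: B1–B2, B1–B3, B1–B4, B3–B5, B1–B6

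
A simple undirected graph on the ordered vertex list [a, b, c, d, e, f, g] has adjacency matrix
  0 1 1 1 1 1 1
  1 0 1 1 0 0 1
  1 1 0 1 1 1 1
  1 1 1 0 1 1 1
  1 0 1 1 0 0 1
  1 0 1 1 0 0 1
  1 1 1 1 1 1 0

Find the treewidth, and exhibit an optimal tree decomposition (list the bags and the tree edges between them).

Every bag has size at most 5, so the width is 5 − 1 = 4 and tw(G) ≤ 4. For the lower bound, the 5 vertices {a, c, d, e, g} are pairwise adjacent, and any tree decomposition puts a clique entirely inside one bag — forcing width ≥ 4. Therefore the treewidth is 4.

Treewidth 4.
One optimal decomposition is:
Bags: B1 = {a, c, d, e, g}  B2 = {a, b, c, d, g}  B3 = {a, c, d, f, g}
Tree: B1–B2, B2–B3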